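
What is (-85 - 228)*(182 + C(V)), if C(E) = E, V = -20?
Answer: -50706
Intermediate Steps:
(-85 - 228)*(182 + C(V)) = (-85 - 228)*(182 - 20) = -313*162 = -50706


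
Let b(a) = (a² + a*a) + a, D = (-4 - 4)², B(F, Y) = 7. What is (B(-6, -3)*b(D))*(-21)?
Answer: -1213632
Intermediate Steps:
D = 64 (D = (-8)² = 64)
b(a) = a + 2*a² (b(a) = (a² + a²) + a = 2*a² + a = a + 2*a²)
(B(-6, -3)*b(D))*(-21) = (7*(64*(1 + 2*64)))*(-21) = (7*(64*(1 + 128)))*(-21) = (7*(64*129))*(-21) = (7*8256)*(-21) = 57792*(-21) = -1213632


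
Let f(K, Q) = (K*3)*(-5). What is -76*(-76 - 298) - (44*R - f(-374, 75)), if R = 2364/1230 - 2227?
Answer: 27047174/205 ≈ 1.3194e+5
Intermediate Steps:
R = -456141/205 (R = 2364*(1/1230) - 2227 = 394/205 - 2227 = -456141/205 ≈ -2225.1)
f(K, Q) = -15*K (f(K, Q) = (3*K)*(-5) = -15*K)
-76*(-76 - 298) - (44*R - f(-374, 75)) = -76*(-76 - 298) - (44*(-456141/205) - (-15)*(-374)) = -76*(-374) - (-20070204/205 - 1*5610) = 28424 - (-20070204/205 - 5610) = 28424 - 1*(-21220254/205) = 28424 + 21220254/205 = 27047174/205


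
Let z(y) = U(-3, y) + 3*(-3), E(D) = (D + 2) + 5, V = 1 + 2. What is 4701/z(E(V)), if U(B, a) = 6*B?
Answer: -1567/9 ≈ -174.11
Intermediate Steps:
V = 3
E(D) = 7 + D (E(D) = (2 + D) + 5 = 7 + D)
z(y) = -27 (z(y) = 6*(-3) + 3*(-3) = -18 - 9 = -27)
4701/z(E(V)) = 4701/(-27) = 4701*(-1/27) = -1567/9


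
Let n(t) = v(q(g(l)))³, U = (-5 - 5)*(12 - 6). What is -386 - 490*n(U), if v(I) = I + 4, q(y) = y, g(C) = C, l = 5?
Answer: -357596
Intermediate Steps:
U = -60 (U = -10*6 = -60)
v(I) = 4 + I
n(t) = 729 (n(t) = (4 + 5)³ = 9³ = 729)
-386 - 490*n(U) = -386 - 490*729 = -386 - 357210 = -357596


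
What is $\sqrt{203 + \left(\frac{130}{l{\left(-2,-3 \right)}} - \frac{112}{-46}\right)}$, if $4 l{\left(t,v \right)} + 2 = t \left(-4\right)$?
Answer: $\frac{\sqrt{1390695}}{69} \approx 17.091$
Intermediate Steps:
$l{\left(t,v \right)} = - \frac{1}{2} - t$ ($l{\left(t,v \right)} = - \frac{1}{2} + \frac{t \left(-4\right)}{4} = - \frac{1}{2} + \frac{\left(-4\right) t}{4} = - \frac{1}{2} - t$)
$\sqrt{203 + \left(\frac{130}{l{\left(-2,-3 \right)}} - \frac{112}{-46}\right)} = \sqrt{203 - \left(- \frac{56}{23} - \frac{130}{- \frac{1}{2} - -2}\right)} = \sqrt{203 - \left(- \frac{56}{23} - \frac{130}{- \frac{1}{2} + 2}\right)} = \sqrt{203 + \left(\frac{130}{\frac{3}{2}} + \frac{56}{23}\right)} = \sqrt{203 + \left(130 \cdot \frac{2}{3} + \frac{56}{23}\right)} = \sqrt{203 + \left(\frac{260}{3} + \frac{56}{23}\right)} = \sqrt{203 + \frac{6148}{69}} = \sqrt{\frac{20155}{69}} = \frac{\sqrt{1390695}}{69}$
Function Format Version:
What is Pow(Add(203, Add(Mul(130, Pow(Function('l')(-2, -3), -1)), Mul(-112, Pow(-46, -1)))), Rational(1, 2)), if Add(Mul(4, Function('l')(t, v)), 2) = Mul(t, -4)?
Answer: Mul(Rational(1, 69), Pow(1390695, Rational(1, 2))) ≈ 17.091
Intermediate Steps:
Function('l')(t, v) = Add(Rational(-1, 2), Mul(-1, t)) (Function('l')(t, v) = Add(Rational(-1, 2), Mul(Rational(1, 4), Mul(t, -4))) = Add(Rational(-1, 2), Mul(Rational(1, 4), Mul(-4, t))) = Add(Rational(-1, 2), Mul(-1, t)))
Pow(Add(203, Add(Mul(130, Pow(Function('l')(-2, -3), -1)), Mul(-112, Pow(-46, -1)))), Rational(1, 2)) = Pow(Add(203, Add(Mul(130, Pow(Add(Rational(-1, 2), Mul(-1, -2)), -1)), Mul(-112, Pow(-46, -1)))), Rational(1, 2)) = Pow(Add(203, Add(Mul(130, Pow(Add(Rational(-1, 2), 2), -1)), Mul(-112, Rational(-1, 46)))), Rational(1, 2)) = Pow(Add(203, Add(Mul(130, Pow(Rational(3, 2), -1)), Rational(56, 23))), Rational(1, 2)) = Pow(Add(203, Add(Mul(130, Rational(2, 3)), Rational(56, 23))), Rational(1, 2)) = Pow(Add(203, Add(Rational(260, 3), Rational(56, 23))), Rational(1, 2)) = Pow(Add(203, Rational(6148, 69)), Rational(1, 2)) = Pow(Rational(20155, 69), Rational(1, 2)) = Mul(Rational(1, 69), Pow(1390695, Rational(1, 2)))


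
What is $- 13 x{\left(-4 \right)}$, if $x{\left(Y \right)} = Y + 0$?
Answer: $52$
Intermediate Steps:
$x{\left(Y \right)} = Y$
$- 13 x{\left(-4 \right)} = \left(-13\right) \left(-4\right) = 52$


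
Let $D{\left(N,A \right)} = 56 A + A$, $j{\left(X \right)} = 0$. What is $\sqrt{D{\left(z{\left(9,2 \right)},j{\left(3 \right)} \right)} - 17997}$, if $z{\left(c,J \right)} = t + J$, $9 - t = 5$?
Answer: $i \sqrt{17997} \approx 134.15 i$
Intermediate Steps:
$t = 4$ ($t = 9 - 5 = 4$)
$z{\left(c,J \right)} = 4 + J$
$D{\left(N,A \right)} = 57 A$
$\sqrt{D{\left(z{\left(9,2 \right)},j{\left(3 \right)} \right)} - 17997} = \sqrt{57 \cdot 0 - 17997} = \sqrt{0 - 17997} = \sqrt{-17997} = i \sqrt{17997}$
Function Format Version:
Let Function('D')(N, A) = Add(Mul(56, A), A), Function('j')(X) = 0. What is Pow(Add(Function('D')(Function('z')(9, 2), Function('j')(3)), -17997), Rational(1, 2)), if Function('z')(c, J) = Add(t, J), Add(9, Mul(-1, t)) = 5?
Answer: Mul(I, Pow(17997, Rational(1, 2))) ≈ Mul(134.15, I)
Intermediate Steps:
t = 4 (t = Add(9, Mul(-1, 5)) = Add(9, -5) = 4)
Function('z')(c, J) = Add(4, J)
Function('D')(N, A) = Mul(57, A)
Pow(Add(Function('D')(Function('z')(9, 2), Function('j')(3)), -17997), Rational(1, 2)) = Pow(Add(Mul(57, 0), -17997), Rational(1, 2)) = Pow(Add(0, -17997), Rational(1, 2)) = Pow(-17997, Rational(1, 2)) = Mul(I, Pow(17997, Rational(1, 2)))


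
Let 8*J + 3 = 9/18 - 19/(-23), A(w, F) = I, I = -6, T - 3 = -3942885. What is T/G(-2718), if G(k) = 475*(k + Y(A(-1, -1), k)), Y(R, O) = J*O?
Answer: 80610032/20871975 ≈ 3.8621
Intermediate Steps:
T = -3942882 (T = 3 - 3942885 = -3942882)
A(w, F) = -6
J = -77/368 (J = -3/8 + (9/18 - 19/(-23))/8 = -3/8 + (9*(1/18) - 19*(-1/23))/8 = -3/8 + (½ + 19/23)/8 = -3/8 + (⅛)*(61/46) = -3/8 + 61/368 = -77/368 ≈ -0.20924)
Y(R, O) = -77*O/368
G(k) = 138225*k/368 (G(k) = 475*(k - 77*k/368) = 475*(291*k/368) = 138225*k/368)
T/G(-2718) = -3942882/((138225/368)*(-2718)) = -3942882/(-187847775/184) = -3942882*(-184/187847775) = 80610032/20871975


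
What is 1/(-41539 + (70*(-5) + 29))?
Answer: -1/41860 ≈ -2.3889e-5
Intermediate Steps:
1/(-41539 + (70*(-5) + 29)) = 1/(-41539 + (-350 + 29)) = 1/(-41539 - 321) = 1/(-41860) = -1/41860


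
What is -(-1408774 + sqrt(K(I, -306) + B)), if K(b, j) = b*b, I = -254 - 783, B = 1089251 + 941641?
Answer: 1408774 - 37*sqrt(2269) ≈ 1.4070e+6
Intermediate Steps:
B = 2030892
I = -1037
K(b, j) = b**2
-(-1408774 + sqrt(K(I, -306) + B)) = -(-1408774 + sqrt((-1037)**2 + 2030892)) = -(-1408774 + sqrt(1075369 + 2030892)) = -(-1408774 + sqrt(3106261)) = -(-1408774 + 37*sqrt(2269)) = 1408774 - 37*sqrt(2269)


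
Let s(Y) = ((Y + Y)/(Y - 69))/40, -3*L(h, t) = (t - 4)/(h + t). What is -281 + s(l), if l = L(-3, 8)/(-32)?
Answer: -46527981/165580 ≈ -281.00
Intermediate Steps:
L(h, t) = -(-4 + t)/(3*(h + t)) (L(h, t) = -(t - 4)/(3*(h + t)) = -(-4 + t)/(3*(h + t)))
l = 1/120 (l = ((4 - 1*8)/(3*(-3 + 8)))/(-32) = ((⅓)*(4 - 8)/5)*(-1/32) = ((⅓)*(⅕)*(-4))*(-1/32) = -4/15*(-1/32) = 1/120 ≈ 0.0083333)
s(Y) = Y/(20*(-69 + Y)) (s(Y) = ((2*Y)/(-69 + Y))*(1/40) = (2*Y/(-69 + Y))*(1/40) = Y/(20*(-69 + Y)))
-281 + s(l) = -281 + (1/20)*(1/120)/(-69 + 1/120) = -281 + (1/20)*(1/120)/(-8279/120) = -281 + (1/20)*(1/120)*(-120/8279) = -281 - 1/165580 = -46527981/165580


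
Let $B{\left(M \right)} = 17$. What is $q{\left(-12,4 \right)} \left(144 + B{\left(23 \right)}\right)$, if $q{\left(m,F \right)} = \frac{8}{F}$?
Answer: $322$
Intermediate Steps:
$q{\left(-12,4 \right)} \left(144 + B{\left(23 \right)}\right) = \frac{8}{4} \left(144 + 17\right) = 8 \cdot \frac{1}{4} \cdot 161 = 2 \cdot 161 = 322$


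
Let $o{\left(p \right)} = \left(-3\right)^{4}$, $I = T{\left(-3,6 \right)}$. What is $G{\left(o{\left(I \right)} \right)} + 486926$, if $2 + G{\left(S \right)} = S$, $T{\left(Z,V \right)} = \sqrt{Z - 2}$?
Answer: $487005$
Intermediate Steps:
$T{\left(Z,V \right)} = \sqrt{-2 + Z}$
$I = i \sqrt{5}$ ($I = \sqrt{-2 - 3} = \sqrt{-5} = i \sqrt{5} \approx 2.2361 i$)
$o{\left(p \right)} = 81$
$G{\left(S \right)} = -2 + S$
$G{\left(o{\left(I \right)} \right)} + 486926 = \left(-2 + 81\right) + 486926 = 79 + 486926 = 487005$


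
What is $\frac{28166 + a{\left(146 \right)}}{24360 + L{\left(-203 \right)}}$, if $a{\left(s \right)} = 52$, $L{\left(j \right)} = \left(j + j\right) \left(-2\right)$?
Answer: $\frac{14109}{12586} \approx 1.121$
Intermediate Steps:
$L{\left(j \right)} = - 4 j$ ($L{\left(j \right)} = 2 j \left(-2\right) = - 4 j$)
$\frac{28166 + a{\left(146 \right)}}{24360 + L{\left(-203 \right)}} = \frac{28166 + 52}{24360 - -812} = \frac{28218}{24360 + 812} = \frac{28218}{25172} = 28218 \cdot \frac{1}{25172} = \frac{14109}{12586}$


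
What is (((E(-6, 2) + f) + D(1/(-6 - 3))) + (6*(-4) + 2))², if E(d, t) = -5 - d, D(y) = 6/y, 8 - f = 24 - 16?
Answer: 5625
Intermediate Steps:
f = 0 (f = 8 - (24 - 16) = 8 - 1*8 = 8 - 8 = 0)
(((E(-6, 2) + f) + D(1/(-6 - 3))) + (6*(-4) + 2))² = ((((-5 - 1*(-6)) + 0) + 6/(1/(-6 - 3))) + (6*(-4) + 2))² = ((((-5 + 6) + 0) + 6/(1/(-9))) + (-24 + 2))² = (((1 + 0) + 6/(-⅑)) - 22)² = ((1 + 6*(-9)) - 22)² = ((1 - 54) - 22)² = (-53 - 22)² = (-75)² = 5625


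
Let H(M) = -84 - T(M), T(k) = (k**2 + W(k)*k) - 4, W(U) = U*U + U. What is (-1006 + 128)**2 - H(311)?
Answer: 31044637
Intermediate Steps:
W(U) = U + U**2 (W(U) = U**2 + U = U + U**2)
T(k) = -4 + k**2 + k**2*(1 + k) (T(k) = (k**2 + (k*(1 + k))*k) - 4 = (k**2 + k**2*(1 + k)) - 4 = -4 + k**2 + k**2*(1 + k))
H(M) = -80 - M**3 - 2*M**2 (H(M) = -84 - (-4 + M**3 + 2*M**2) = -84 + (4 - M**3 - 2*M**2) = -80 - M**3 - 2*M**2)
(-1006 + 128)**2 - H(311) = (-1006 + 128)**2 - (-80 - 1*311**3 - 2*311**2) = (-878)**2 - (-80 - 1*30080231 - 2*96721) = 770884 - (-80 - 30080231 - 193442) = 770884 - 1*(-30273753) = 770884 + 30273753 = 31044637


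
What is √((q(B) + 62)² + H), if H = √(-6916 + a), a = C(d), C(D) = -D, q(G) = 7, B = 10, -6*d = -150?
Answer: √(4761 + I*√6941) ≈ 69.003 + 0.6037*I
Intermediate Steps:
d = 25 (d = -⅙*(-150) = 25)
a = -25 (a = -1*25 = -25)
H = I*√6941 (H = √(-6916 - 25) = √(-6941) = I*√6941 ≈ 83.313*I)
√((q(B) + 62)² + H) = √((7 + 62)² + I*√6941) = √(69² + I*√6941) = √(4761 + I*√6941)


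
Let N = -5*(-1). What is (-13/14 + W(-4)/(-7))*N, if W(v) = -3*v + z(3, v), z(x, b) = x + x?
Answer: -35/2 ≈ -17.500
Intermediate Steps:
z(x, b) = 2*x
N = 5
W(v) = 6 - 3*v (W(v) = -3*v + 2*3 = -3*v + 6 = 6 - 3*v)
(-13/14 + W(-4)/(-7))*N = (-13/14 + (6 - 3*(-4))/(-7))*5 = (-13*1/14 + (6 + 12)*(-⅐))*5 = (-13/14 + 18*(-⅐))*5 = (-13/14 - 18/7)*5 = -7/2*5 = -35/2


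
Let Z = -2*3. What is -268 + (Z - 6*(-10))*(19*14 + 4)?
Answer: 14312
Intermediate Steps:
Z = -6
-268 + (Z - 6*(-10))*(19*14 + 4) = -268 + (-6 - 6*(-10))*(19*14 + 4) = -268 + (-6 + 60)*(266 + 4) = -268 + 54*270 = -268 + 14580 = 14312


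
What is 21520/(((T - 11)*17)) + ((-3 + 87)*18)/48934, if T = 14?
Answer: 526568396/1247817 ≈ 421.99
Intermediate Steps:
21520/(((T - 11)*17)) + ((-3 + 87)*18)/48934 = 21520/(((14 - 11)*17)) + ((-3 + 87)*18)/48934 = 21520/((3*17)) + (84*18)*(1/48934) = 21520/51 + 1512*(1/48934) = 21520*(1/51) + 756/24467 = 21520/51 + 756/24467 = 526568396/1247817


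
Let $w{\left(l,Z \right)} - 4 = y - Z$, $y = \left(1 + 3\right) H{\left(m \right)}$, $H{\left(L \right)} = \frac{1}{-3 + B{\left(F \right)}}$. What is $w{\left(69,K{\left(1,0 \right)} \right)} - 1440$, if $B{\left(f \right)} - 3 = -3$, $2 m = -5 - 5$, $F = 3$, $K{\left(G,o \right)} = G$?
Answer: $- \frac{4315}{3} \approx -1438.3$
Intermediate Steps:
$m = -5$ ($m = \frac{-5 - 5}{2} = \frac{1}{2} \left(-10\right) = -5$)
$B{\left(f \right)} = 0$ ($B{\left(f \right)} = 3 - 3 = 0$)
$H{\left(L \right)} = - \frac{1}{3}$ ($H{\left(L \right)} = \frac{1}{-3 + 0} = \frac{1}{-3} = - \frac{1}{3}$)
$y = - \frac{4}{3}$ ($y = \left(1 + 3\right) \left(- \frac{1}{3}\right) = 4 \left(- \frac{1}{3}\right) = - \frac{4}{3} \approx -1.3333$)
$w{\left(l,Z \right)} = \frac{8}{3} - Z$ ($w{\left(l,Z \right)} = 4 - \left(\frac{4}{3} + Z\right) = \frac{8}{3} - Z$)
$w{\left(69,K{\left(1,0 \right)} \right)} - 1440 = \left(\frac{8}{3} - 1\right) - 1440 = \frac{5}{3} - 1440 = - \frac{4315}{3}$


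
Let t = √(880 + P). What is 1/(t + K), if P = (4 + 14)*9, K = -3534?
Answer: -1767/6244057 - √1042/12488114 ≈ -0.00028557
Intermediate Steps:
P = 162 (P = 18*9 = 162)
t = √1042 (t = √(880 + 162) = √1042 ≈ 32.280)
1/(t + K) = 1/(√1042 - 3534) = 1/(-3534 + √1042)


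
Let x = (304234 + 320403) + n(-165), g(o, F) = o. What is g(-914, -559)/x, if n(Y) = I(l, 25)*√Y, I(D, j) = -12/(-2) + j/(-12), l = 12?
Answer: -27404074464/18728226446407 + 171832*I*√165/18728226446407 ≈ -0.0014632 + 1.1786e-7*I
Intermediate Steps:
I(D, j) = 6 - j/12 (I(D, j) = -12*(-½) + j*(-1/12) = 6 - j/12)
n(Y) = 47*√Y/12 (n(Y) = (6 - 1/12*25)*√Y = (6 - 25/12)*√Y = 47*√Y/12)
x = 624637 + 47*I*√165/12 (x = (304234 + 320403) + 47*√(-165)/12 = 624637 + 47*(I*√165)/12 = 624637 + 47*I*√165/12 ≈ 6.2464e+5 + 50.31*I)
g(-914, -559)/x = -914/(624637 + 47*I*√165/12)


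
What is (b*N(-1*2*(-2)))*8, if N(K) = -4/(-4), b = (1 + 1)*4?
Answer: 64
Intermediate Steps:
b = 8 (b = 2*4 = 8)
N(K) = 1 (N(K) = -4*(-¼) = 1)
(b*N(-1*2*(-2)))*8 = (8*1)*8 = 8*8 = 64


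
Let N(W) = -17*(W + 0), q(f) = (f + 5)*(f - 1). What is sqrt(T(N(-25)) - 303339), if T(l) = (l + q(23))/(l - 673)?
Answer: I*sqrt(4664205006)/124 ≈ 550.77*I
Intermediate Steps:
q(f) = (-1 + f)*(5 + f) (q(f) = (5 + f)*(-1 + f) = (-1 + f)*(5 + f))
N(W) = -17*W
T(l) = (616 + l)/(-673 + l) (T(l) = (l + (-5 + 23**2 + 4*23))/(l - 673) = (l + (-5 + 529 + 92))/(-673 + l) = (l + 616)/(-673 + l) = (616 + l)/(-673 + l))
sqrt(T(N(-25)) - 303339) = sqrt((616 - 17*(-25))/(-673 - 17*(-25)) - 303339) = sqrt((616 + 425)/(-673 + 425) - 303339) = sqrt(1041/(-248) - 303339) = sqrt(-1/248*1041 - 303339) = sqrt(-1041/248 - 303339) = sqrt(-75229113/248) = I*sqrt(4664205006)/124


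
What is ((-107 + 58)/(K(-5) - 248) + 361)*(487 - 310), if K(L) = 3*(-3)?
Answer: 16430202/257 ≈ 63931.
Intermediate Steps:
K(L) = -9
((-107 + 58)/(K(-5) - 248) + 361)*(487 - 310) = ((-107 + 58)/(-9 - 248) + 361)*(487 - 310) = (-49/(-257) + 361)*177 = (-49*(-1/257) + 361)*177 = (49/257 + 361)*177 = (92826/257)*177 = 16430202/257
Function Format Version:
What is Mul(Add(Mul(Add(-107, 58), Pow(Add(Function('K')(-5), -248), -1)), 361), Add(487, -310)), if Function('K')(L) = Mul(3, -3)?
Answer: Rational(16430202, 257) ≈ 63931.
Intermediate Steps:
Function('K')(L) = -9
Mul(Add(Mul(Add(-107, 58), Pow(Add(Function('K')(-5), -248), -1)), 361), Add(487, -310)) = Mul(Add(Mul(Add(-107, 58), Pow(Add(-9, -248), -1)), 361), Add(487, -310)) = Mul(Add(Mul(-49, Pow(-257, -1)), 361), 177) = Mul(Add(Mul(-49, Rational(-1, 257)), 361), 177) = Mul(Add(Rational(49, 257), 361), 177) = Mul(Rational(92826, 257), 177) = Rational(16430202, 257)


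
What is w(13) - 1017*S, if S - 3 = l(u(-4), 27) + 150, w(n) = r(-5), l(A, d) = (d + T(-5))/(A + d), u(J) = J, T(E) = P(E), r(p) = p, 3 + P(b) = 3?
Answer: -3606397/23 ≈ -1.5680e+5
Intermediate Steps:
P(b) = 0 (P(b) = -3 + 3 = 0)
T(E) = 0
l(A, d) = d/(A + d) (l(A, d) = (d + 0)/(A + d) = d/(A + d))
w(n) = -5
S = 3546/23 (S = 3 + (27/(-4 + 27) + 150) = 3 + (27/23 + 150) = 3 + 3477/23 = 3546/23 ≈ 154.17)
w(13) - 1017*S = -5 - 1017*3546/23 = -5 - 3606282/23 = -3606397/23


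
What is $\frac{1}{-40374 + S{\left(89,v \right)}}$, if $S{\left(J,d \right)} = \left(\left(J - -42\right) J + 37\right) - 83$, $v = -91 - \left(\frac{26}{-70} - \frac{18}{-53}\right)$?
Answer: $- \frac{1}{28761} \approx -3.4769 \cdot 10^{-5}$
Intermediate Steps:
$v = - \frac{168746}{1855}$ ($v = -91 - \left(26 \left(- \frac{1}{70}\right) - - \frac{18}{53}\right) = -91 - \left(- \frac{13}{35} + \frac{18}{53}\right) = -91 - - \frac{59}{1855} = -91 + \frac{59}{1855} = - \frac{168746}{1855} \approx -90.968$)
$S{\left(J,d \right)} = -46 + J \left(42 + J\right)$ ($S{\left(J,d \right)} = \left(\left(J + 42\right) J + 37\right) - 83 = \left(\left(42 + J\right) J + 37\right) - 83 = \left(J \left(42 + J\right) + 37\right) - 83 = \left(37 + J \left(42 + J\right)\right) - 83 = -46 + J \left(42 + J\right)$)
$\frac{1}{-40374 + S{\left(89,v \right)}} = \frac{1}{-40374 + \left(-46 + 89^{2} + 42 \cdot 89\right)} = \frac{1}{-40374 + \left(-46 + 7921 + 3738\right)} = \frac{1}{-40374 + 11613} = \frac{1}{-28761} = - \frac{1}{28761}$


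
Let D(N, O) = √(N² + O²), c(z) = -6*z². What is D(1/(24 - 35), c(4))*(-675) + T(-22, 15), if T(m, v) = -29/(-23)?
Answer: 29/23 - 675*√1115137/11 ≈ -64799.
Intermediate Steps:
T(m, v) = 29/23 (T(m, v) = -29*(-1/23) = 29/23)
D(1/(24 - 35), c(4))*(-675) + T(-22, 15) = √((1/(24 - 35))² + (-6*4²)²)*(-675) + 29/23 = √((1/(-11))² + (-6*16)²)*(-675) + 29/23 = √((-1/11)² + (-96)²)*(-675) + 29/23 = √(1/121 + 9216)*(-675) + 29/23 = √(1115137/121)*(-675) + 29/23 = (√1115137/11)*(-675) + 29/23 = -675*√1115137/11 + 29/23 = 29/23 - 675*√1115137/11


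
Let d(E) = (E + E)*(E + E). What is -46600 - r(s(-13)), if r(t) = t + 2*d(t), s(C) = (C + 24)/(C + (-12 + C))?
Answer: -33645475/722 ≈ -46600.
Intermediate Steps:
s(C) = (24 + C)/(-12 + 2*C)
d(E) = 4*E**2 (d(E) = (2*E)*(2*E) = 4*E**2)
r(t) = t + 8*t**2 (r(t) = t + 2*(4*t**2) = t + 8*t**2)
-46600 - r(s(-13)) = -46600 - (24 - 13)/(2*(-6 - 13))*(1 + 8*((24 - 13)/(2*(-6 - 13)))) = -46600 - (1/2)*11/(-19)*(1 + 8*((1/2)*11/(-19))) = -46600 - (1/2)*(-1/19)*11*(1 + 8*((1/2)*(-1/19)*11)) = -46600 - (-11)*(1 + 8*(-11/38))/38 = -46600 - (-11)*(1 - 44/19)/38 = -46600 - (-11)*(-25)/(38*19) = -46600 - 1*275/722 = -46600 - 275/722 = -33645475/722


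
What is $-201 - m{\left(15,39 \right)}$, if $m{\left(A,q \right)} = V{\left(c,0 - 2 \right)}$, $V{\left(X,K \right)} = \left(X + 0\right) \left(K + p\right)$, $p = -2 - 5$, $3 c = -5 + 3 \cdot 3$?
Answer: $-189$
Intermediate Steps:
$c = \frac{4}{3}$ ($c = \frac{-5 + 3 \cdot 3}{3} = \frac{-5 + 9}{3} = \frac{1}{3} \cdot 4 = \frac{4}{3} \approx 1.3333$)
$p = -7$
$V{\left(X,K \right)} = X \left(-7 + K\right)$ ($V{\left(X,K \right)} = \left(X + 0\right) \left(K - 7\right) = X \left(-7 + K\right)$)
$m{\left(A,q \right)} = -12$ ($m{\left(A,q \right)} = \frac{4 \left(-7 + \left(0 - 2\right)\right)}{3} = \frac{4 \left(-7 - 2\right)}{3} = \frac{4}{3} \left(-9\right) = -12$)
$-201 - m{\left(15,39 \right)} = -201 - -12 = -201 + 12 = -189$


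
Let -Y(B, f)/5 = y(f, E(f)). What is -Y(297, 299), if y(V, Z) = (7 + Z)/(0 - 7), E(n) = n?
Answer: -1530/7 ≈ -218.57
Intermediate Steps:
y(V, Z) = -1 - Z/7 (y(V, Z) = (7 + Z)/(-7) = (7 + Z)*(-⅐) = -1 - Z/7)
Y(B, f) = 5 + 5*f/7 (Y(B, f) = -5*(-1 - f/7) = 5 + 5*f/7)
-Y(297, 299) = -(5 + (5/7)*299) = -(5 + 1495/7) = -1*1530/7 = -1530/7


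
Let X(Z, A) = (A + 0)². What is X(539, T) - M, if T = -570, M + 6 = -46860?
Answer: 371766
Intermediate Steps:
M = -46866 (M = -6 - 46860 = -46866)
X(Z, A) = A²
X(539, T) - M = (-570)² - 1*(-46866) = 324900 + 46866 = 371766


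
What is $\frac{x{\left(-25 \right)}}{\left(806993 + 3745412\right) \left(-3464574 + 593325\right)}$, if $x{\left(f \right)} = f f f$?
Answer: $\frac{3125}{2614217660769} \approx 1.1954 \cdot 10^{-9}$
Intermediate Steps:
$x{\left(f \right)} = f^{3}$ ($x{\left(f \right)} = f^{2} f = f^{3}$)
$\frac{x{\left(-25 \right)}}{\left(806993 + 3745412\right) \left(-3464574 + 593325\right)} = \frac{\left(-25\right)^{3}}{\left(806993 + 3745412\right) \left(-3464574 + 593325\right)} = - \frac{15625}{4552405 \left(-2871249\right)} = - \frac{15625}{-13071088303845} = \left(-15625\right) \left(- \frac{1}{13071088303845}\right) = \frac{3125}{2614217660769}$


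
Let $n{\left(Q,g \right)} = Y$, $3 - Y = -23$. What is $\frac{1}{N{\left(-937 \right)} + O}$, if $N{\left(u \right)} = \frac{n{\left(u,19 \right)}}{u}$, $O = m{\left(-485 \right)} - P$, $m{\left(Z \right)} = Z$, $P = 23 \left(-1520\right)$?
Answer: $\frac{937}{32303049} \approx 2.9007 \cdot 10^{-5}$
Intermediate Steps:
$Y = 26$ ($Y = 3 - -23 = 3 + 23 = 26$)
$n{\left(Q,g \right)} = 26$
$P = -34960$
$O = 34475$ ($O = -485 - -34960 = -485 + 34960 = 34475$)
$N{\left(u \right)} = \frac{26}{u}$
$\frac{1}{N{\left(-937 \right)} + O} = \frac{1}{\frac{26}{-937} + 34475} = \frac{1}{26 \left(- \frac{1}{937}\right) + 34475} = \frac{1}{- \frac{26}{937} + 34475} = \frac{1}{\frac{32303049}{937}} = \frac{937}{32303049}$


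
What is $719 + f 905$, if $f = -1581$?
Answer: $-1430086$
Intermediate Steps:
$719 + f 905 = 719 - 1430805 = -1430086$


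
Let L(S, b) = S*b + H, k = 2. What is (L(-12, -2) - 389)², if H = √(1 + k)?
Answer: (365 - √3)² ≈ 1.3196e+5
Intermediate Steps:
H = √3 (H = √(1 + 2) = √3 ≈ 1.7320)
L(S, b) = √3 + S*b (L(S, b) = S*b + √3 = √3 + S*b)
(L(-12, -2) - 389)² = ((√3 - 12*(-2)) - 389)² = ((√3 + 24) - 389)² = ((24 + √3) - 389)² = (-365 + √3)²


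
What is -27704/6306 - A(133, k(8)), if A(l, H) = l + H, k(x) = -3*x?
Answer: -357529/3153 ≈ -113.39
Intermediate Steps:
A(l, H) = H + l
-27704/6306 - A(133, k(8)) = -27704/6306 - (-3*8 + 133) = -27704*1/6306 - (-24 + 133) = -13852/3153 - 1*109 = -13852/3153 - 109 = -357529/3153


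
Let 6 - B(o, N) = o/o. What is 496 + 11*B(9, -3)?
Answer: 551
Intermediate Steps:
B(o, N) = 5 (B(o, N) = 6 - o/o = 6 - 1*1 = 6 - 1 = 5)
496 + 11*B(9, -3) = 496 + 11*5 = 496 + 55 = 551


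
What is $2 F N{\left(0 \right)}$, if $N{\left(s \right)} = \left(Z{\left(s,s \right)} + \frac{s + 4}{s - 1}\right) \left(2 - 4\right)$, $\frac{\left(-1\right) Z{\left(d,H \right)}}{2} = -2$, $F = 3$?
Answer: $0$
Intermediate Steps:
$Z{\left(d,H \right)} = 4$ ($Z{\left(d,H \right)} = \left(-2\right) \left(-2\right) = 4$)
$N{\left(s \right)} = -8 - \frac{2 \left(4 + s\right)}{-1 + s}$ ($N{\left(s \right)} = \left(4 + \frac{s + 4}{s - 1}\right) \left(2 - 4\right) = \left(4 + \frac{4 + s}{-1 + s}\right) \left(-2\right) = -8 - \frac{2 \left(4 + s\right)}{-1 + s}$)
$2 F N{\left(0 \right)} = 2 \cdot 3 \left(\left(-10\right) 0 \frac{1}{-1 + 0}\right) = 6 \left(\left(-10\right) 0 \frac{1}{-1}\right) = 6 \left(\left(-10\right) 0 \left(-1\right)\right) = 6 \cdot 0 = 0$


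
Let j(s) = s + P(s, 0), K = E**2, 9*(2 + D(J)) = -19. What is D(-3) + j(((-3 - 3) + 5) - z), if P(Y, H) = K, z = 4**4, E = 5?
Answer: -2125/9 ≈ -236.11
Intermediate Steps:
D(J) = -37/9 (D(J) = -2 + (1/9)*(-19) = -2 - 19/9 = -37/9)
z = 256
K = 25 (K = 5**2 = 25)
P(Y, H) = 25
j(s) = 25 + s (j(s) = s + 25 = 25 + s)
D(-3) + j(((-3 - 3) + 5) - z) = -37/9 + (25 + (((-3 - 3) + 5) - 1*256)) = -37/9 + (25 + ((-6 + 5) - 256)) = -37/9 + (25 + (-1 - 256)) = -37/9 + (25 - 257) = -37/9 - 232 = -2125/9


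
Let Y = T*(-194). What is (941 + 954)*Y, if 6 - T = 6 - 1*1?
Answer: -367630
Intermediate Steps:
T = 1 (T = 6 - (6 - 1*1) = 6 - (6 - 1) = 6 - 1*5 = 6 - 5 = 1)
Y = -194 (Y = 1*(-194) = -194)
(941 + 954)*Y = (941 + 954)*(-194) = 1895*(-194) = -367630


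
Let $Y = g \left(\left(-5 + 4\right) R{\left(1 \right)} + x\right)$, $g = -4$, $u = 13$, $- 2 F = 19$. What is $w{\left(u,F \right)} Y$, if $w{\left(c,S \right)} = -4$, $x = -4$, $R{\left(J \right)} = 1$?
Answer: $-80$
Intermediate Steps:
$F = - \frac{19}{2}$ ($F = \left(- \frac{1}{2}\right) 19 = - \frac{19}{2} \approx -9.5$)
$Y = 20$ ($Y = - 4 \left(\left(-5 + 4\right) 1 - 4\right) = - 4 \left(\left(-1\right) 1 - 4\right) = - 4 \left(-1 - 4\right) = \left(-4\right) \left(-5\right) = 20$)
$w{\left(u,F \right)} Y = \left(-4\right) 20 = -80$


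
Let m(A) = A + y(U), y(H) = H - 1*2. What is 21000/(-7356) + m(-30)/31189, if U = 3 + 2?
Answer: -54597301/19118857 ≈ -2.8557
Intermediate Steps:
U = 5
y(H) = -2 + H (y(H) = H - 2 = -2 + H)
m(A) = 3 + A (m(A) = A + (-2 + 5) = A + 3 = 3 + A)
21000/(-7356) + m(-30)/31189 = 21000/(-7356) + (3 - 30)/31189 = 21000*(-1/7356) - 27*1/31189 = -1750/613 - 27/31189 = -54597301/19118857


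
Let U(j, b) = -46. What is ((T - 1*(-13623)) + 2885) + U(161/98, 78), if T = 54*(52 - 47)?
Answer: 16732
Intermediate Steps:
T = 270 (T = 54*5 = 270)
((T - 1*(-13623)) + 2885) + U(161/98, 78) = ((270 - 1*(-13623)) + 2885) - 46 = ((270 + 13623) + 2885) - 46 = (13893 + 2885) - 46 = 16778 - 46 = 16732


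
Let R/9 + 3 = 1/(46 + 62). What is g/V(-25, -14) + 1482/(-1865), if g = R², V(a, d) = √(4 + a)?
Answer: -1482/1865 - 104329*I*√21/3024 ≈ -0.79464 - 158.1*I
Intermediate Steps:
R = -323/12 (R = -27 + 9/(46 + 62) = -27 + 9/108 = -27 + 9*(1/108) = -27 + 1/12 = -323/12 ≈ -26.917)
g = 104329/144 (g = (-323/12)² = 104329/144 ≈ 724.51)
g/V(-25, -14) + 1482/(-1865) = 104329/(144*(√(4 - 25))) + 1482/(-1865) = 104329/(144*(√(-21))) + 1482*(-1/1865) = 104329/(144*((I*√21))) - 1482/1865 = 104329*(-I*√21/21)/144 - 1482/1865 = -104329*I*√21/3024 - 1482/1865 = -1482/1865 - 104329*I*√21/3024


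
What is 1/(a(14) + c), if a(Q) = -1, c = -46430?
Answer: -1/46431 ≈ -2.1537e-5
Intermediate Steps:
1/(a(14) + c) = 1/(-1 - 46430) = 1/(-46431) = -1/46431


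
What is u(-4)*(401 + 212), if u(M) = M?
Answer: -2452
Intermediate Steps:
u(-4)*(401 + 212) = -4*(401 + 212) = -4*613 = -2452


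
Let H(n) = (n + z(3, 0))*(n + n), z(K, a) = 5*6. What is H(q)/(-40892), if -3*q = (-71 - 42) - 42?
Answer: -37975/184014 ≈ -0.20637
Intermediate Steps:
z(K, a) = 30
q = 155/3 (q = -((-71 - 42) - 42)/3 = -(-113 - 42)/3 = -⅓*(-155) = 155/3 ≈ 51.667)
H(n) = 2*n*(30 + n) (H(n) = (n + 30)*(n + n) = (30 + n)*(2*n) = 2*n*(30 + n))
H(q)/(-40892) = (2*(155/3)*(30 + 155/3))/(-40892) = (2*(155/3)*(245/3))*(-1/40892) = (75950/9)*(-1/40892) = -37975/184014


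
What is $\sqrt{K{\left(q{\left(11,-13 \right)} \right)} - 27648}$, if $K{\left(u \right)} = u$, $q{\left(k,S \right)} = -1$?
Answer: $i \sqrt{27649} \approx 166.28 i$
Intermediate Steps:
$\sqrt{K{\left(q{\left(11,-13 \right)} \right)} - 27648} = \sqrt{-1 - 27648} = \sqrt{-27649} = i \sqrt{27649}$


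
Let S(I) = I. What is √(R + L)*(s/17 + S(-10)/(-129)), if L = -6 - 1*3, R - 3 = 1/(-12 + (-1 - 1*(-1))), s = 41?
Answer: 5459*I*√219/13158 ≈ 6.1397*I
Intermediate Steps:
R = 35/12 (R = 3 + 1/(-12 + (-1 - 1*(-1))) = 3 + 1/(-12 + (-1 + 1)) = 3 + 1/(-12 + 0) = 3 + 1/(-12) = 3 - 1/12 = 35/12 ≈ 2.9167)
L = -9 (L = -6 - 3 = -9)
√(R + L)*(s/17 + S(-10)/(-129)) = √(35/12 - 9)*(41/17 - 10/(-129)) = √(-73/12)*(41*(1/17) - 10*(-1/129)) = (I*√219/6)*(41/17 + 10/129) = (I*√219/6)*(5459/2193) = 5459*I*√219/13158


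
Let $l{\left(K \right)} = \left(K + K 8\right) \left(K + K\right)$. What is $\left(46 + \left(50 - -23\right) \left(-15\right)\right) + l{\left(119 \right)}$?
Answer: $253849$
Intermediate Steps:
$l{\left(K \right)} = 18 K^{2}$ ($l{\left(K \right)} = \left(K + 8 K\right) 2 K = 9 K 2 K = 18 K^{2}$)
$\left(46 + \left(50 - -23\right) \left(-15\right)\right) + l{\left(119 \right)} = \left(46 + \left(50 - -23\right) \left(-15\right)\right) + 18 \cdot 119^{2} = \left(46 + \left(50 + 23\right) \left(-15\right)\right) + 18 \cdot 14161 = \left(46 + 73 \left(-15\right)\right) + 254898 = \left(46 - 1095\right) + 254898 = -1049 + 254898 = 253849$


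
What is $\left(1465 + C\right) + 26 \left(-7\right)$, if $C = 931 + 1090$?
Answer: $3304$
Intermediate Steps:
$C = 2021$
$\left(1465 + C\right) + 26 \left(-7\right) = \left(1465 + 2021\right) + 26 \left(-7\right) = 3486 - 182 = 3304$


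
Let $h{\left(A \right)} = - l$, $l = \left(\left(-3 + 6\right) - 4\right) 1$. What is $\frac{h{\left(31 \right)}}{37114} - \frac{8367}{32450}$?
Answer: $- \frac{7056827}{27371575} \approx -0.25782$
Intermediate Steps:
$l = -1$ ($l = \left(3 - 4\right) 1 = \left(-1\right) 1 = -1$)
$h{\left(A \right)} = 1$ ($h{\left(A \right)} = \left(-1\right) \left(-1\right) = 1$)
$\frac{h{\left(31 \right)}}{37114} - \frac{8367}{32450} = 1 \cdot \frac{1}{37114} - \frac{8367}{32450} = \frac{1}{37114} - \frac{8367}{32450} = - \frac{7056827}{27371575}$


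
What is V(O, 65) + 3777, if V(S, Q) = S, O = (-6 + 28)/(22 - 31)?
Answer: 33971/9 ≈ 3774.6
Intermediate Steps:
O = -22/9 (O = 22/(-9) = 22*(-⅑) = -22/9 ≈ -2.4444)
V(O, 65) + 3777 = -22/9 + 3777 = 33971/9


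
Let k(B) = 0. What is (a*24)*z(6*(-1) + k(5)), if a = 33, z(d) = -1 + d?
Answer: -5544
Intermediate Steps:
(a*24)*z(6*(-1) + k(5)) = (33*24)*(-1 + (6*(-1) + 0)) = 792*(-1 + (-6 + 0)) = 792*(-1 - 6) = 792*(-7) = -5544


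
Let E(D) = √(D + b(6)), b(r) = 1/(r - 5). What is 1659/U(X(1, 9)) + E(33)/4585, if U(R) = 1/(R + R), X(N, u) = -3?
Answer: -9954 + √34/4585 ≈ -9954.0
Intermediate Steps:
b(r) = 1/(-5 + r)
U(R) = 1/(2*R)
E(D) = √(1 + D) (E(D) = √(D + 1/(-5 + 6)) = √(D + 1/1) = √(D + 1) = √(1 + D))
1659/U(X(1, 9)) + E(33)/4585 = 1659/(((½)/(-3))) + √(1 + 33)/4585 = 1659/(((½)*(-⅓))) + √34*(1/4585) = 1659/(-⅙) + √34/4585 = 1659*(-6) + √34/4585 = -9954 + √34/4585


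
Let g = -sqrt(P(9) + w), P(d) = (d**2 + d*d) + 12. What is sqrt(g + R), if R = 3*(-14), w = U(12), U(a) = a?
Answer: sqrt(-42 - sqrt(186)) ≈ 7.4591*I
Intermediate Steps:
P(d) = 12 + 2*d**2 (P(d) = (d**2 + d**2) + 12 = 2*d**2 + 12 = 12 + 2*d**2)
w = 12
g = -sqrt(186) (g = -sqrt((12 + 2*9**2) + 12) = -sqrt((12 + 2*81) + 12) = -sqrt((12 + 162) + 12) = -sqrt(174 + 12) = -sqrt(186) ≈ -13.638)
R = -42
sqrt(g + R) = sqrt(-sqrt(186) - 42) = sqrt(-42 - sqrt(186))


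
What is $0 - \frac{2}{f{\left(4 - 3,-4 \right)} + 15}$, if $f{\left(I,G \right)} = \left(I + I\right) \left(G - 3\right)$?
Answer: $-2$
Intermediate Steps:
$f{\left(I,G \right)} = 2 I \left(-3 + G\right)$
$0 - \frac{2}{f{\left(4 - 3,-4 \right)} + 15} = 0 - \frac{2}{2 \left(4 - 3\right) \left(-3 - 4\right) + 15} = 0 - \frac{2}{2 \cdot 1 \left(-7\right) + 15} = 0 - \frac{2}{-14 + 15} = 0 - \frac{2}{1} = 0 - 2 = -2$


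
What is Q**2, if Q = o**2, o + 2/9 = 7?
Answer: 13845841/6561 ≈ 2110.3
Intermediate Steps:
o = 61/9 (o = -2/9 + 7 = 61/9 ≈ 6.7778)
Q = 3721/81 (Q = (61/9)**2 = 3721/81 ≈ 45.938)
Q**2 = (3721/81)**2 = 13845841/6561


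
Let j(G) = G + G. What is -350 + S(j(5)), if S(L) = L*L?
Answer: -250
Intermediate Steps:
j(G) = 2*G
S(L) = L²
-350 + S(j(5)) = -350 + (2*5)² = -350 + 10² = -350 + 100 = -250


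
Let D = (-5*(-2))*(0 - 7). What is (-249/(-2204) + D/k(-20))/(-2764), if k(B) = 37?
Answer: 145067/225398672 ≈ 0.00064360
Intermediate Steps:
D = -70 (D = 10*(-7) = -70)
(-249/(-2204) + D/k(-20))/(-2764) = (-249/(-2204) - 70/37)/(-2764) = (-249*(-1/2204) - 70*1/37)*(-1/2764) = (249/2204 - 70/37)*(-1/2764) = -145067/81548*(-1/2764) = 145067/225398672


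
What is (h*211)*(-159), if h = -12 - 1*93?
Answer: 3522645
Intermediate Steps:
h = -105 (h = -12 - 93 = -105)
(h*211)*(-159) = -105*211*(-159) = -22155*(-159) = 3522645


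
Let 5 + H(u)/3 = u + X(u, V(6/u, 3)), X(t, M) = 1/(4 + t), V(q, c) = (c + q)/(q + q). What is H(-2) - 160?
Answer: -359/2 ≈ -179.50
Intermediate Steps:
V(q, c) = (c + q)/(2*q) (V(q, c) = (c + q)/((2*q)) = (c + q)*(1/(2*q)) = (c + q)/(2*q))
H(u) = -15 + 3*u + 3/(4 + u) (H(u) = -15 + 3*(u + 1/(4 + u)) = -15 + (3*u + 3/(4 + u)) = -15 + 3*u + 3/(4 + u))
H(-2) - 160 = 3*(1 + (-5 - 2)*(4 - 2))/(4 - 2) - 160 = 3*(1 - 7*2)/2 - 160 = 3*(½)*(1 - 14) - 160 = 3*(½)*(-13) - 160 = -39/2 - 160 = -359/2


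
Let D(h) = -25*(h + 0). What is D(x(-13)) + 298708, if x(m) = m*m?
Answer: 294483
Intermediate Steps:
x(m) = m²
D(h) = -25*h
D(x(-13)) + 298708 = -25*(-13)² + 298708 = -25*169 + 298708 = -4225 + 298708 = 294483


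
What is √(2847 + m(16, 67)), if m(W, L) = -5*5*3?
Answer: 6*√77 ≈ 52.650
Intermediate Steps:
m(W, L) = -75 (m(W, L) = -25*3 = -75)
√(2847 + m(16, 67)) = √(2847 - 75) = √2772 = 6*√77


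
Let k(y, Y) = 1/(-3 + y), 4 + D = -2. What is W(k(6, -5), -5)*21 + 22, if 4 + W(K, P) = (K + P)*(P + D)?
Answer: 1016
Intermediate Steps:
D = -6 (D = -4 - 2 = -6)
W(K, P) = -4 + (-6 + P)*(K + P) (W(K, P) = -4 + (K + P)*(P - 6) = -4 + (K + P)*(-6 + P) = -4 + (-6 + P)*(K + P))
W(k(6, -5), -5)*21 + 22 = (-4 + (-5)² - 6/(-3 + 6) - 6*(-5) - 5/(-3 + 6))*21 + 22 = (-4 + 25 - 6/3 + 30 - 5/3)*21 + 22 = (-4 + 25 - 6*⅓ + 30 + (⅓)*(-5))*21 + 22 = (-4 + 25 - 2 + 30 - 5/3)*21 + 22 = (142/3)*21 + 22 = 994 + 22 = 1016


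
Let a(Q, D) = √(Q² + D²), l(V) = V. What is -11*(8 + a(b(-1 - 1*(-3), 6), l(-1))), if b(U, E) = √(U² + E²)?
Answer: -88 - 11*√41 ≈ -158.43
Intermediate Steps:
b(U, E) = √(E² + U²)
a(Q, D) = √(D² + Q²)
-11*(8 + a(b(-1 - 1*(-3), 6), l(-1))) = -11*(8 + √((-1)² + (√(6² + (-1 - 1*(-3))²))²)) = -11*(8 + √(1 + (√(36 + (-1 + 3)²))²)) = -11*(8 + √(1 + (√(36 + 2²))²)) = -11*(8 + √(1 + (√(36 + 4))²)) = -11*(8 + √(1 + (√40)²)) = -11*(8 + √(1 + (2*√10)²)) = -11*(8 + √(1 + 40)) = -11*(8 + √41) = -88 - 11*√41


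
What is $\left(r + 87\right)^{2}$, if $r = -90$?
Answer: $9$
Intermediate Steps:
$\left(r + 87\right)^{2} = \left(-90 + 87\right)^{2} = \left(-3\right)^{2} = 9$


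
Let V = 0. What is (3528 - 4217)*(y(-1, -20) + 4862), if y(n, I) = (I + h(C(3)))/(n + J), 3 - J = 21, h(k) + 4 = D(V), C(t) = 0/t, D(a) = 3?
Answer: -63662911/19 ≈ -3.3507e+6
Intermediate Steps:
C(t) = 0
h(k) = -1 (h(k) = -4 + 3 = -1)
J = -18 (J = 3 - 1*21 = 3 - 21 = -18)
y(n, I) = (-1 + I)/(-18 + n) (y(n, I) = (I - 1)/(n - 18) = (-1 + I)/(-18 + n))
(3528 - 4217)*(y(-1, -20) + 4862) = (3528 - 4217)*((-1 - 20)/(-18 - 1) + 4862) = -689*(-21/(-19) + 4862) = -689*(-1/19*(-21) + 4862) = -689*(21/19 + 4862) = -689*92399/19 = -63662911/19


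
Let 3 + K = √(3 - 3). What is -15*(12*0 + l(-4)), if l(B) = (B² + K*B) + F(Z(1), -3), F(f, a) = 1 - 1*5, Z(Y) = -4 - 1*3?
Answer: -360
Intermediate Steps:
Z(Y) = -7 (Z(Y) = -4 - 3 = -7)
F(f, a) = -4 (F(f, a) = 1 - 5 = -4)
K = -3 (K = -3 + √(3 - 3) = -3 + √0 = -3 + 0 = -3)
l(B) = -4 + B² - 3*B (l(B) = (B² - 3*B) - 4 = -4 + B² - 3*B)
-15*(12*0 + l(-4)) = -15*(12*0 + (-4 + (-4)² - 3*(-4))) = -15*(0 + (-4 + 16 + 12)) = -15*(0 + 24) = -15*24 = -360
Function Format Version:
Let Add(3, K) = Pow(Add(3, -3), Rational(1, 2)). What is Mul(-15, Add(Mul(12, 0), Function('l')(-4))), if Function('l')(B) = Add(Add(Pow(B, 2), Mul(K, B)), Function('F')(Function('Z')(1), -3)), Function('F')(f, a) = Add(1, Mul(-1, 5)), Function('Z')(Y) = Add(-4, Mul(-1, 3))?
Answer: -360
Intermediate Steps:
Function('Z')(Y) = -7 (Function('Z')(Y) = Add(-4, -3) = -7)
Function('F')(f, a) = -4 (Function('F')(f, a) = Add(1, -5) = -4)
K = -3 (K = Add(-3, Pow(Add(3, -3), Rational(1, 2))) = Add(-3, Pow(0, Rational(1, 2))) = Add(-3, 0) = -3)
Function('l')(B) = Add(-4, Pow(B, 2), Mul(-3, B)) (Function('l')(B) = Add(Add(Pow(B, 2), Mul(-3, B)), -4) = Add(-4, Pow(B, 2), Mul(-3, B)))
Mul(-15, Add(Mul(12, 0), Function('l')(-4))) = Mul(-15, Add(Mul(12, 0), Add(-4, Pow(-4, 2), Mul(-3, -4)))) = Mul(-15, Add(0, Add(-4, 16, 12))) = Mul(-15, Add(0, 24)) = Mul(-15, 24) = -360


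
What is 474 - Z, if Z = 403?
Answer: 71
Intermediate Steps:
474 - Z = 474 - 1*403 = 474 - 403 = 71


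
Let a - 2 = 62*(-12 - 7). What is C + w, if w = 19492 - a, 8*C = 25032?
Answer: 23797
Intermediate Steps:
a = -1176 (a = 2 + 62*(-12 - 7) = 2 + 62*(-19) = 2 - 1178 = -1176)
C = 3129 (C = (1/8)*25032 = 3129)
w = 20668 (w = 19492 - 1*(-1176) = 19492 + 1176 = 20668)
C + w = 3129 + 20668 = 23797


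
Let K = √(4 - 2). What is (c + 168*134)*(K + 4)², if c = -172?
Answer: 402120 + 178720*√2 ≈ 6.5487e+5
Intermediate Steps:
K = √2 ≈ 1.4142
(c + 168*134)*(K + 4)² = (-172 + 168*134)*(√2 + 4)² = (-172 + 22512)*(4 + √2)² = 22340*(4 + √2)²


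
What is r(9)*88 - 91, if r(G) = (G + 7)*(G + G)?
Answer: 25253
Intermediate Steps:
r(G) = 2*G*(7 + G) (r(G) = (7 + G)*(2*G) = 2*G*(7 + G))
r(9)*88 - 91 = (2*9*(7 + 9))*88 - 91 = (2*9*16)*88 - 91 = 288*88 - 91 = 25344 - 91 = 25253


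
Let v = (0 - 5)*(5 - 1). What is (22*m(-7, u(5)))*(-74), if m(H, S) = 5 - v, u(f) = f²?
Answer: -40700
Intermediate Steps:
v = -20 (v = -5*4 = -20)
m(H, S) = 25 (m(H, S) = 5 - 1*(-20) = 5 + 20 = 25)
(22*m(-7, u(5)))*(-74) = (22*25)*(-74) = 550*(-74) = -40700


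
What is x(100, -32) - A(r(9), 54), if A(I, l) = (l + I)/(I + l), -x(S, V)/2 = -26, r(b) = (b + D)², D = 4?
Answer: 51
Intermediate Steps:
r(b) = (4 + b)² (r(b) = (b + 4)² = (4 + b)²)
x(S, V) = 52 (x(S, V) = -2*(-26) = 52)
A(I, l) = 1 (A(I, l) = (I + l)/(I + l) = 1)
x(100, -32) - A(r(9), 54) = 52 - 1*1 = 52 - 1 = 51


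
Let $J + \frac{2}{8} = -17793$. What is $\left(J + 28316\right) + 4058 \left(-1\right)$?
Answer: $\frac{25859}{4} \approx 6464.8$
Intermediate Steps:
$J = - \frac{71173}{4}$ ($J = - \frac{1}{4} - 17793 = - \frac{71173}{4} \approx -17793.0$)
$\left(J + 28316\right) + 4058 \left(-1\right) = \left(- \frac{71173}{4} + 28316\right) + 4058 \left(-1\right) = \frac{42091}{4} - 4058 = \frac{25859}{4}$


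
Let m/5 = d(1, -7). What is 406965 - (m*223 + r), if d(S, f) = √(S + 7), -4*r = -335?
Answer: 1627525/4 - 2230*√2 ≈ 4.0373e+5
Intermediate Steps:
r = 335/4 (r = -¼*(-335) = 335/4 ≈ 83.750)
d(S, f) = √(7 + S)
m = 10*√2 (m = 5*√(7 + 1) = 5*√8 = 5*(2*√2) = 10*√2 ≈ 14.142)
406965 - (m*223 + r) = 406965 - ((10*√2)*223 + 335/4) = 406965 - (2230*√2 + 335/4) = 406965 - (335/4 + 2230*√2) = 406965 + (-335/4 - 2230*√2) = 1627525/4 - 2230*√2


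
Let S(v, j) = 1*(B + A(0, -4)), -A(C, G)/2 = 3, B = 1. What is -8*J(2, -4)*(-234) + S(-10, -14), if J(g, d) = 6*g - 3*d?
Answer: 44923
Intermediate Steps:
A(C, G) = -6 (A(C, G) = -2*3 = -6)
S(v, j) = -5 (S(v, j) = 1*(1 - 6) = 1*(-5) = -5)
J(g, d) = -3*d + 6*g
-8*J(2, -4)*(-234) + S(-10, -14) = -8*(-3*(-4) + 6*2)*(-234) - 5 = -8*(12 + 12)*(-234) - 5 = -8*24*(-234) - 5 = -192*(-234) - 5 = 44928 - 5 = 44923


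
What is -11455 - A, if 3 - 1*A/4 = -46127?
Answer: -195975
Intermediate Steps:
A = 184520 (A = 12 - 4*(-46127) = 12 + 184508 = 184520)
-11455 - A = -11455 - 1*184520 = -11455 - 184520 = -195975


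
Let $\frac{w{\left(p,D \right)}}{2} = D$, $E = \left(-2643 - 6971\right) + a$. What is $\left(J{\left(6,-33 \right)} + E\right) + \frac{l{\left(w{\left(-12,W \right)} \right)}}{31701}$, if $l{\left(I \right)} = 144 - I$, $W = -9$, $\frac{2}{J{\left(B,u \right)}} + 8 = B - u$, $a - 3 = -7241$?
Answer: $- \frac{5520304796}{327577} \approx -16852.0$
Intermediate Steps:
$a = -7238$ ($a = 3 - 7241 = -7238$)
$J{\left(B,u \right)} = \frac{2}{-8 + B - u}$ ($J{\left(B,u \right)} = \frac{2}{-8 + \left(B - u\right)} = \frac{2}{-8 + B - u}$)
$E = -16852$ ($E = \left(-2643 - 6971\right) - 7238 = -9614 - 7238 = -16852$)
$w{\left(p,D \right)} = 2 D$
$\left(J{\left(6,-33 \right)} + E\right) + \frac{l{\left(w{\left(-12,W \right)} \right)}}{31701} = \left(- \frac{2}{8 - 33 - 6} - 16852\right) + \frac{144 - 2 \left(-9\right)}{31701} = \left(- \frac{2}{8 - 33 - 6} - 16852\right) + \left(144 - -18\right) \frac{1}{31701} = \left(- \frac{2}{-31} - 16852\right) + \left(144 + 18\right) \frac{1}{31701} = \left(\left(-2\right) \left(- \frac{1}{31}\right) - 16852\right) + 162 \cdot \frac{1}{31701} = \left(\frac{2}{31} - 16852\right) + \frac{54}{10567} = - \frac{522410}{31} + \frac{54}{10567} = - \frac{5520304796}{327577}$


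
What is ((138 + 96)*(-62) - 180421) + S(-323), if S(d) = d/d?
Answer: -194928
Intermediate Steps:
S(d) = 1
((138 + 96)*(-62) - 180421) + S(-323) = ((138 + 96)*(-62) - 180421) + 1 = (234*(-62) - 180421) + 1 = (-14508 - 180421) + 1 = -194929 + 1 = -194928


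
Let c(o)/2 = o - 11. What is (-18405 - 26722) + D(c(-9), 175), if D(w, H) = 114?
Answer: -45013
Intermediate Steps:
c(o) = -22 + 2*o (c(o) = 2*(o - 11) = 2*(-11 + o) = -22 + 2*o)
(-18405 - 26722) + D(c(-9), 175) = (-18405 - 26722) + 114 = -45127 + 114 = -45013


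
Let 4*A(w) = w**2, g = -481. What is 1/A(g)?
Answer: 4/231361 ≈ 1.7289e-5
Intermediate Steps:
A(w) = w**2/4
1/A(g) = 1/((1/4)*(-481)**2) = 1/((1/4)*231361) = 1/(231361/4) = 4/231361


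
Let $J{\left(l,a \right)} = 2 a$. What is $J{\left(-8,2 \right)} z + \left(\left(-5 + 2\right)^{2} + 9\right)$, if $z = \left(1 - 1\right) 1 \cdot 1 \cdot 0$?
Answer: $18$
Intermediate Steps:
$z = 0$ ($z = 0 \cdot 1 \cdot 0 = 0 \cdot 0 = 0$)
$J{\left(-8,2 \right)} z + \left(\left(-5 + 2\right)^{2} + 9\right) = 2 \cdot 2 \cdot 0 + \left(\left(-5 + 2\right)^{2} + 9\right) = 4 \cdot 0 + \left(\left(-3\right)^{2} + 9\right) = 0 + \left(9 + 9\right) = 0 + 18 = 18$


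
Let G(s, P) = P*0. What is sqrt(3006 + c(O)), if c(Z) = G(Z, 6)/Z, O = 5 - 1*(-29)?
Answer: 3*sqrt(334) ≈ 54.827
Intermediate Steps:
O = 34 (O = 5 + 29 = 34)
G(s, P) = 0
c(Z) = 0 (c(Z) = 0/Z = 0)
sqrt(3006 + c(O)) = sqrt(3006 + 0) = sqrt(3006) = 3*sqrt(334)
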